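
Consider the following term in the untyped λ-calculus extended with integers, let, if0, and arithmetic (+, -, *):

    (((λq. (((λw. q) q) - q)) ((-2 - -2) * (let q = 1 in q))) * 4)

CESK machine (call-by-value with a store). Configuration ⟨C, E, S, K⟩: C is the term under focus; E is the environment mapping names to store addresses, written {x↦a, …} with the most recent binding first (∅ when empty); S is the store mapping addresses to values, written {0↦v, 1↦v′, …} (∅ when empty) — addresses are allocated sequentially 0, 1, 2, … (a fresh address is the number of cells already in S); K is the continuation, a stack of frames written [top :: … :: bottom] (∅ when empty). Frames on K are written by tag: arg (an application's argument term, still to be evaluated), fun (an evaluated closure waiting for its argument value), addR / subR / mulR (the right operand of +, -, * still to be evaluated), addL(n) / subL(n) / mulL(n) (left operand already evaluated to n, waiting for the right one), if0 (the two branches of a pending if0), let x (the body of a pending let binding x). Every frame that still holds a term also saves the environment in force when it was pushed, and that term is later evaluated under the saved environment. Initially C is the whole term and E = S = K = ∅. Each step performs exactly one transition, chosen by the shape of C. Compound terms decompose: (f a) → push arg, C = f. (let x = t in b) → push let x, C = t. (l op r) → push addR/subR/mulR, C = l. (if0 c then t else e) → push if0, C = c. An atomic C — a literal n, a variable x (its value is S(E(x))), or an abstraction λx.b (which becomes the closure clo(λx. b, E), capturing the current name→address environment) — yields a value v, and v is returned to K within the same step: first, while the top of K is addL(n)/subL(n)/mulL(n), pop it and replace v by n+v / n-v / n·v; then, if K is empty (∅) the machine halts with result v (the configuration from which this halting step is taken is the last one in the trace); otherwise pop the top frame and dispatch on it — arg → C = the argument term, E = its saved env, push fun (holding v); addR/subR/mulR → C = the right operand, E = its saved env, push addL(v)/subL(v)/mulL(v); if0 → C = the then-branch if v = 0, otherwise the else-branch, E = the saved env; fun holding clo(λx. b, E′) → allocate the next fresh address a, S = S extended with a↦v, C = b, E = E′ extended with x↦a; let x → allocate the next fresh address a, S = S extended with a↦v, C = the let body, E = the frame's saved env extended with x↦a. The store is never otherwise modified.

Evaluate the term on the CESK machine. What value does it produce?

Answer: 0

Derivation:
step 0: [C=(((λq. (((λw. q) q) - q)) ((-2 - -2) * (let q = 1 in q))) * 4) | E=∅ | S=∅ | K=∅]
step 1: [C=((λq. (((λw. q) q) - q)) ((-2 - -2) * (let q = 1 in q))) | E=∅ | S=∅ | K=[mulR]]
step 2: [C=(λq. (((λw. q) q) - q)) | E=∅ | S=∅ | K=[arg :: mulR]]
step 3: [C=((-2 - -2) * (let q = 1 in q)) | E=∅ | S=∅ | K=[fun :: mulR]]
step 4: [C=(-2 - -2) | E=∅ | S=∅ | K=[mulR :: fun :: mulR]]
step 5: [C=-2 | E=∅ | S=∅ | K=[subR :: mulR :: fun :: mulR]]
step 6: [C=-2 | E=∅ | S=∅ | K=[subL(-2) :: mulR :: fun :: mulR]]
step 7: [C=(let q = 1 in q) | E=∅ | S=∅ | K=[mulL(0) :: fun :: mulR]]
step 8: [C=1 | E=∅ | S=∅ | K=[let q :: mulL(0) :: fun :: mulR]]
step 9: [C=q | E={q↦0} | S={0↦1} | K=[mulL(0) :: fun :: mulR]]
step 10: [C=(((λw. q) q) - q) | E={q↦1} | S={0↦1, 1↦0} | K=[mulR]]
step 11: [C=((λw. q) q) | E={q↦1} | S={0↦1, 1↦0} | K=[subR :: mulR]]
step 12: [C=(λw. q) | E={q↦1} | S={0↦1, 1↦0} | K=[arg :: subR :: mulR]]
step 13: [C=q | E={q↦1} | S={0↦1, 1↦0} | K=[fun :: subR :: mulR]]
step 14: [C=q | E={w↦2, q↦1} | S={0↦1, 1↦0, 2↦0} | K=[subR :: mulR]]
step 15: [C=q | E={q↦1} | S={0↦1, 1↦0, 2↦0} | K=[subL(0) :: mulR]]
step 16: [C=4 | E=∅ | S={0↦1, 1↦0, 2↦0} | K=[mulL(0)]]
→ final value 0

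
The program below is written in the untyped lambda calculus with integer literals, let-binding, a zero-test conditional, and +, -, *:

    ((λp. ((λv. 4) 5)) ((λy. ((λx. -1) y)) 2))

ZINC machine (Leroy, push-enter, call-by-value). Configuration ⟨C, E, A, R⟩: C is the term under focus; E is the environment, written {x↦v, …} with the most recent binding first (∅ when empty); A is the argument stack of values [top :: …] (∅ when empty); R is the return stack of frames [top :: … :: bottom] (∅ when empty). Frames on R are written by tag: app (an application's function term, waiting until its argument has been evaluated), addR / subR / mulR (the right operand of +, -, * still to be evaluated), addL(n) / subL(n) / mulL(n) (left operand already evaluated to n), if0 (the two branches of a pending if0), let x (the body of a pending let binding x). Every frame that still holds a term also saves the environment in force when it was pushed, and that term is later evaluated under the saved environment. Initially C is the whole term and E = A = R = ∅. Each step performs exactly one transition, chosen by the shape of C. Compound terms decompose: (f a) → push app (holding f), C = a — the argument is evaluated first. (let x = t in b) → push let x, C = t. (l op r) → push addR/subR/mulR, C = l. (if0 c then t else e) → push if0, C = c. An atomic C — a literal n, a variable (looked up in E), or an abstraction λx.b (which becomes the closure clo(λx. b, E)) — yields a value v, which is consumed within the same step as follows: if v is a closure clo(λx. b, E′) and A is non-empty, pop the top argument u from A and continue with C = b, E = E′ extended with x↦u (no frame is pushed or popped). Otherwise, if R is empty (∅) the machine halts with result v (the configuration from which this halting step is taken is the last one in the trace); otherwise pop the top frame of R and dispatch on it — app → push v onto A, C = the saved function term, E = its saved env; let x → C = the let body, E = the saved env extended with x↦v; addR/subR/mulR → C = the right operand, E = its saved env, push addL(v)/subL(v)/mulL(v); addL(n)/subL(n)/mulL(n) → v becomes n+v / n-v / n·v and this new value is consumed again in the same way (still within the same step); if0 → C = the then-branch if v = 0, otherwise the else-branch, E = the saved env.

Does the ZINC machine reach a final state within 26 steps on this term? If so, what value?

0. <C=((λp. ((λv. 4) 5)) ((λy. ((λx. -1) y)) 2)), E=∅, A=∅, R=∅>
1. <C=((λy. ((λx. -1) y)) 2), E=∅, A=∅, R=[app]>
2. <C=2, E=∅, A=∅, R=[app :: app]>
3. <C=(λy. ((λx. -1) y)), E=∅, A=[2], R=[app]>
4. <C=((λx. -1) y), E={y↦2}, A=∅, R=[app]>
5. <C=y, E={y↦2}, A=∅, R=[app :: app]>
6. <C=(λx. -1), E={y↦2}, A=[2], R=[app]>
7. <C=-1, E={x↦2, y↦2}, A=∅, R=[app]>
8. <C=(λp. ((λv. 4) 5)), E=∅, A=[-1], R=∅>
9. <C=((λv. 4) 5), E={p↦-1}, A=∅, R=∅>
10. <C=5, E={p↦-1}, A=∅, R=[app]>
11. <C=(λv. 4), E={p↦-1}, A=[5], R=∅>
12. <C=4, E={v↦5, p↦-1}, A=∅, R=∅>
→ final value 4

Answer: 4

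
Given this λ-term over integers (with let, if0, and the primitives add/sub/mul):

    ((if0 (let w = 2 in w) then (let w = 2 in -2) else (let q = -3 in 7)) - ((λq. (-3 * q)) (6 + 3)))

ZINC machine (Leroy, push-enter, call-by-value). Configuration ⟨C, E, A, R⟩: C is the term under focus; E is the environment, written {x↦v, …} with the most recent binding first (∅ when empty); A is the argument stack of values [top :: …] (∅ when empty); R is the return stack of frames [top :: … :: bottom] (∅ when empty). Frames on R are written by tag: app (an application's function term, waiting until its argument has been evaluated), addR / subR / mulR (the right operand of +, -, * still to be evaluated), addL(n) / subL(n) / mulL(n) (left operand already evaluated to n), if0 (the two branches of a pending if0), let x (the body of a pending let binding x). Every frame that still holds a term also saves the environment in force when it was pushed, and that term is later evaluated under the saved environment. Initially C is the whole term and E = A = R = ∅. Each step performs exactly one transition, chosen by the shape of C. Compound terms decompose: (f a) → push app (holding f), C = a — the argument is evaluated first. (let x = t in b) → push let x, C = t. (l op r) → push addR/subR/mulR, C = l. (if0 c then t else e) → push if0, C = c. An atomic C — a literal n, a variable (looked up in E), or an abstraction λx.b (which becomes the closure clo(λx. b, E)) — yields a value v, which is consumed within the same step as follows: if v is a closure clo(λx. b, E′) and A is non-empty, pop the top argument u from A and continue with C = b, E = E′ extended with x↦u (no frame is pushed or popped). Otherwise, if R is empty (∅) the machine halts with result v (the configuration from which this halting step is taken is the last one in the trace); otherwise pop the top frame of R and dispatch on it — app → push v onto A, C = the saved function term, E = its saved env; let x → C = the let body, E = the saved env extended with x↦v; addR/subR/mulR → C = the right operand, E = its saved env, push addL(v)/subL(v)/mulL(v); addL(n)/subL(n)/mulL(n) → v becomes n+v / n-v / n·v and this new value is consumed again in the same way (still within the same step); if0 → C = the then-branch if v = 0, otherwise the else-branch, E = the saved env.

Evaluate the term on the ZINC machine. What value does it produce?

Answer: 34

Machine steps:
t=0: [C=((if0 (let w = 2 in w) then (let w = 2 in -2) else (let q = -3 in 7)) - ((λq. (-3 * q)) (6 + 3))) | E=∅ | A=∅ | R=∅]
t=1: [C=(if0 (let w = 2 in w) then (let w = 2 in -2) else (let q = -3 in 7)) | E=∅ | A=∅ | R=[subR]]
t=2: [C=(let w = 2 in w) | E=∅ | A=∅ | R=[if0 :: subR]]
t=3: [C=2 | E=∅ | A=∅ | R=[let w :: if0 :: subR]]
t=4: [C=w | E={w↦2} | A=∅ | R=[if0 :: subR]]
t=5: [C=(let q = -3 in 7) | E=∅ | A=∅ | R=[subR]]
t=6: [C=-3 | E=∅ | A=∅ | R=[let q :: subR]]
t=7: [C=7 | E={q↦-3} | A=∅ | R=[subR]]
t=8: [C=((λq. (-3 * q)) (6 + 3)) | E=∅ | A=∅ | R=[subL(7)]]
t=9: [C=(6 + 3) | E=∅ | A=∅ | R=[app :: subL(7)]]
t=10: [C=6 | E=∅ | A=∅ | R=[addR :: app :: subL(7)]]
t=11: [C=3 | E=∅ | A=∅ | R=[addL(6) :: app :: subL(7)]]
t=12: [C=(λq. (-3 * q)) | E=∅ | A=[9] | R=[subL(7)]]
t=13: [C=(-3 * q) | E={q↦9} | A=∅ | R=[subL(7)]]
t=14: [C=-3 | E={q↦9} | A=∅ | R=[mulR :: subL(7)]]
t=15: [C=q | E={q↦9} | A=∅ | R=[mulL(-3) :: subL(7)]]
→ final value 34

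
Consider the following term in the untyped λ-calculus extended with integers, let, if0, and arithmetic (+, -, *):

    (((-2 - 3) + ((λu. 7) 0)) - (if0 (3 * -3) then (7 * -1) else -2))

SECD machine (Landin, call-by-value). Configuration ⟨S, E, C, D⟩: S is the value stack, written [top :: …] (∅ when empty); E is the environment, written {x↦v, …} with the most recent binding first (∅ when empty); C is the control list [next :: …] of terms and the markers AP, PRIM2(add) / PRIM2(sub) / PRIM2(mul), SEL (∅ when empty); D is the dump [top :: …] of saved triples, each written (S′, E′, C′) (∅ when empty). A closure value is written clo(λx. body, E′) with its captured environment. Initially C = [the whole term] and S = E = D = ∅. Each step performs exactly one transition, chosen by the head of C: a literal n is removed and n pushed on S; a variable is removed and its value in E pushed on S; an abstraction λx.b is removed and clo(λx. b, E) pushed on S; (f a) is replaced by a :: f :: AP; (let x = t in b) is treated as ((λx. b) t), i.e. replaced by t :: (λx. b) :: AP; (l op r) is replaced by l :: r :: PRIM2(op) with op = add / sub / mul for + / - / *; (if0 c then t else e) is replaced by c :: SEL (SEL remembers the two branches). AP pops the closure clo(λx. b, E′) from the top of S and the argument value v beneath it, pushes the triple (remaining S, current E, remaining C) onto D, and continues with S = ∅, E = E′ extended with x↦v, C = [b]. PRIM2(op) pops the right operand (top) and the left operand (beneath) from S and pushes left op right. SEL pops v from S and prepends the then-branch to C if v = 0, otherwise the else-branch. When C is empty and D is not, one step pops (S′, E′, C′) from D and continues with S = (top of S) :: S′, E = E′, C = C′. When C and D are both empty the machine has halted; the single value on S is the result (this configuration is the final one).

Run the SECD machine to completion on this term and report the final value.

Answer: 4

Machine steps:
[0] [S=∅ | E=∅ | C=[(((-2 - 3) + ((λu. 7) 0)) - (if0 (3 * -3) then (7 * -1) else -2))] | D=∅]
[1] [S=∅ | E=∅ | C=[((-2 - 3) + ((λu. 7) 0)) :: (if0 (3 * -3) then (7 * -1) else -2) :: PRIM2(sub)] | D=∅]
[2] [S=∅ | E=∅ | C=[(-2 - 3) :: ((λu. 7) 0) :: PRIM2(add) :: (if0 (3 * -3) then (7 * -1) else -2) :: PRIM2(sub)] | D=∅]
[3] [S=∅ | E=∅ | C=[-2 :: 3 :: PRIM2(sub) :: ((λu. 7) 0) :: PRIM2(add) :: (if0 (3 * -3) then (7 * -1) else -2) :: PRIM2(sub)] | D=∅]
[4] [S=[-2] | E=∅ | C=[3 :: PRIM2(sub) :: ((λu. 7) 0) :: PRIM2(add) :: (if0 (3 * -3) then (7 * -1) else -2) :: PRIM2(sub)] | D=∅]
[5] [S=[3 :: -2] | E=∅ | C=[PRIM2(sub) :: ((λu. 7) 0) :: PRIM2(add) :: (if0 (3 * -3) then (7 * -1) else -2) :: PRIM2(sub)] | D=∅]
[6] [S=[-5] | E=∅ | C=[((λu. 7) 0) :: PRIM2(add) :: (if0 (3 * -3) then (7 * -1) else -2) :: PRIM2(sub)] | D=∅]
[7] [S=[-5] | E=∅ | C=[0 :: (λu. 7) :: AP :: PRIM2(add) :: (if0 (3 * -3) then (7 * -1) else -2) :: PRIM2(sub)] | D=∅]
[8] [S=[0 :: -5] | E=∅ | C=[(λu. 7) :: AP :: PRIM2(add) :: (if0 (3 * -3) then (7 * -1) else -2) :: PRIM2(sub)] | D=∅]
[9] [S=[clo(λu. 7, ∅) :: 0 :: -5] | E=∅ | C=[AP :: PRIM2(add) :: (if0 (3 * -3) then (7 * -1) else -2) :: PRIM2(sub)] | D=∅]
[10] [S=∅ | E={u↦0} | C=[7] | D=[([-5], ∅, [PRIM2(add) :: (if0 (3 * -3) then (7 * -1) else -2) :: PRIM2(sub)])]]
[11] [S=[7] | E={u↦0} | C=∅ | D=[([-5], ∅, [PRIM2(add) :: (if0 (3 * -3) then (7 * -1) else -2) :: PRIM2(sub)])]]
[12] [S=[7 :: -5] | E=∅ | C=[PRIM2(add) :: (if0 (3 * -3) then (7 * -1) else -2) :: PRIM2(sub)] | D=∅]
[13] [S=[2] | E=∅ | C=[(if0 (3 * -3) then (7 * -1) else -2) :: PRIM2(sub)] | D=∅]
[14] [S=[2] | E=∅ | C=[(3 * -3) :: SEL :: PRIM2(sub)] | D=∅]
[15] [S=[2] | E=∅ | C=[3 :: -3 :: PRIM2(mul) :: SEL :: PRIM2(sub)] | D=∅]
[16] [S=[3 :: 2] | E=∅ | C=[-3 :: PRIM2(mul) :: SEL :: PRIM2(sub)] | D=∅]
[17] [S=[-3 :: 3 :: 2] | E=∅ | C=[PRIM2(mul) :: SEL :: PRIM2(sub)] | D=∅]
[18] [S=[-9 :: 2] | E=∅ | C=[SEL :: PRIM2(sub)] | D=∅]
[19] [S=[2] | E=∅ | C=[-2 :: PRIM2(sub)] | D=∅]
[20] [S=[-2 :: 2] | E=∅ | C=[PRIM2(sub)] | D=∅]
[21] [S=[4] | E=∅ | C=∅ | D=∅]
→ final value 4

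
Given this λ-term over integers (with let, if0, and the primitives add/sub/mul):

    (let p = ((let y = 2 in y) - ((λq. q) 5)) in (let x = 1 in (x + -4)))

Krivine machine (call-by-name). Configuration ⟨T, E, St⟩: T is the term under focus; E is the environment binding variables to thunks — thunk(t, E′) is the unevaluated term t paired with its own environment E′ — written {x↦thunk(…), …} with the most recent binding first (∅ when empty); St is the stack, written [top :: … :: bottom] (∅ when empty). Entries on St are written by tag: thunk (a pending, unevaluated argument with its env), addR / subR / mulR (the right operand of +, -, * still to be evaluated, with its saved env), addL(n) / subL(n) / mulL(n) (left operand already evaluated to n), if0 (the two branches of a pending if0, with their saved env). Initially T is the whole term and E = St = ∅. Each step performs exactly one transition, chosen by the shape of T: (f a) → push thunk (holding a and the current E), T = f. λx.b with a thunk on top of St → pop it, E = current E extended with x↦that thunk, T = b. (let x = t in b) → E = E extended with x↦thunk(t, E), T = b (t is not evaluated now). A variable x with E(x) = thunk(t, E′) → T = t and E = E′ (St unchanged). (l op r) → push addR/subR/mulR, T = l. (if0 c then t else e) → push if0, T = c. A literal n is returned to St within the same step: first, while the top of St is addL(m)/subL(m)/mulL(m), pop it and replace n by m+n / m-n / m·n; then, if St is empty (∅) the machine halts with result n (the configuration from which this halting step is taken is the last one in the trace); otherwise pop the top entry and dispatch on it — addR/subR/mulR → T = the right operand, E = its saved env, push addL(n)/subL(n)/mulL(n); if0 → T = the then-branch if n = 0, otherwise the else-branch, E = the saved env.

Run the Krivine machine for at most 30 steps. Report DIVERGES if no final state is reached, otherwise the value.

t=0: [T=(let p = ((let y = 2 in y) - ((λq. q) 5)) in (let x = 1 in (x + -4))) | E=∅ | St=∅]
t=1: [T=(let x = 1 in (x + -4)) | E={p↦thunk(((let y = 2 in y) - ((λq. q) 5)), ∅)} | St=∅]
t=2: [T=(x + -4) | E={x↦thunk(1, {p↦thunk(((let y = 2 in y) - ((λq. q) 5)), ∅)}), p↦thunk(((let y = 2 in y) - ((λq. q) 5)), ∅)} | St=∅]
t=3: [T=x | E={x↦thunk(1, {p↦thunk(((let y = 2 in y) - ((λq. q) 5)), ∅)}), p↦thunk(((let y = 2 in y) - ((λq. q) 5)), ∅)} | St=[addR]]
t=4: [T=1 | E={p↦thunk(((let y = 2 in y) - ((λq. q) 5)), ∅)} | St=[addR]]
t=5: [T=-4 | E={x↦thunk(1, {p↦thunk(((let y = 2 in y) - ((λq. q) 5)), ∅)}), p↦thunk(((let y = 2 in y) - ((λq. q) 5)), ∅)} | St=[addL(1)]]
→ final value -3

Answer: -3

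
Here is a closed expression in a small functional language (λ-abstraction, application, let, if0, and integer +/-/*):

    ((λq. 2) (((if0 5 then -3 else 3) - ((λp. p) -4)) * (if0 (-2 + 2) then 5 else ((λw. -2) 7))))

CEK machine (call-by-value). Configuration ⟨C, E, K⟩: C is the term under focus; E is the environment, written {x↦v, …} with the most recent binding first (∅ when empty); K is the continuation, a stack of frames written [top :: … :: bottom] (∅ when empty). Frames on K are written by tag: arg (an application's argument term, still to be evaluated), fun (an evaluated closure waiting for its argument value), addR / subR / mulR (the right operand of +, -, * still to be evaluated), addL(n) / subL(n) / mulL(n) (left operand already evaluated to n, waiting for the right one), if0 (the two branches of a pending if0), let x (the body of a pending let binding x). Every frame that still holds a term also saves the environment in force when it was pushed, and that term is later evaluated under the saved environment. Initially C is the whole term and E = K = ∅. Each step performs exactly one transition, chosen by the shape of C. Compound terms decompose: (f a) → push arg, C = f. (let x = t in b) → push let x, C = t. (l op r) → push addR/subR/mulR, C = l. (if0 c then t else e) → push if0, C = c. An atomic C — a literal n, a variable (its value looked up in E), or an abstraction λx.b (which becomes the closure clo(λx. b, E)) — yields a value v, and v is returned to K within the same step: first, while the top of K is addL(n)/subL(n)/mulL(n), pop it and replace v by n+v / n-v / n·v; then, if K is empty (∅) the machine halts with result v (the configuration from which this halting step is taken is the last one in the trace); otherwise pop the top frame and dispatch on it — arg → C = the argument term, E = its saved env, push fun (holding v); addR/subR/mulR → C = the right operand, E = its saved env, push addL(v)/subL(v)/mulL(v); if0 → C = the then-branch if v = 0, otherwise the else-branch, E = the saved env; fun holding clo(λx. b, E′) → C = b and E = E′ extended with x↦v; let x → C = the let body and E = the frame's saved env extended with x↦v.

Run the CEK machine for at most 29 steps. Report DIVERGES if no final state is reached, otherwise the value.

[0] [C=((λq. 2) (((if0 5 then -3 else 3) - ((λp. p) -4)) * (if0 (-2 + 2) then 5 else ((λw. -2) 7)))) | E=∅ | K=∅]
[1] [C=(λq. 2) | E=∅ | K=[arg]]
[2] [C=(((if0 5 then -3 else 3) - ((λp. p) -4)) * (if0 (-2 + 2) then 5 else ((λw. -2) 7))) | E=∅ | K=[fun]]
[3] [C=((if0 5 then -3 else 3) - ((λp. p) -4)) | E=∅ | K=[mulR :: fun]]
[4] [C=(if0 5 then -3 else 3) | E=∅ | K=[subR :: mulR :: fun]]
[5] [C=5 | E=∅ | K=[if0 :: subR :: mulR :: fun]]
[6] [C=3 | E=∅ | K=[subR :: mulR :: fun]]
[7] [C=((λp. p) -4) | E=∅ | K=[subL(3) :: mulR :: fun]]
[8] [C=(λp. p) | E=∅ | K=[arg :: subL(3) :: mulR :: fun]]
[9] [C=-4 | E=∅ | K=[fun :: subL(3) :: mulR :: fun]]
[10] [C=p | E={p↦-4} | K=[subL(3) :: mulR :: fun]]
[11] [C=(if0 (-2 + 2) then 5 else ((λw. -2) 7)) | E=∅ | K=[mulL(7) :: fun]]
[12] [C=(-2 + 2) | E=∅ | K=[if0 :: mulL(7) :: fun]]
[13] [C=-2 | E=∅ | K=[addR :: if0 :: mulL(7) :: fun]]
[14] [C=2 | E=∅ | K=[addL(-2) :: if0 :: mulL(7) :: fun]]
[15] [C=5 | E=∅ | K=[mulL(7) :: fun]]
[16] [C=2 | E={q↦35} | K=∅]
→ final value 2

Answer: 2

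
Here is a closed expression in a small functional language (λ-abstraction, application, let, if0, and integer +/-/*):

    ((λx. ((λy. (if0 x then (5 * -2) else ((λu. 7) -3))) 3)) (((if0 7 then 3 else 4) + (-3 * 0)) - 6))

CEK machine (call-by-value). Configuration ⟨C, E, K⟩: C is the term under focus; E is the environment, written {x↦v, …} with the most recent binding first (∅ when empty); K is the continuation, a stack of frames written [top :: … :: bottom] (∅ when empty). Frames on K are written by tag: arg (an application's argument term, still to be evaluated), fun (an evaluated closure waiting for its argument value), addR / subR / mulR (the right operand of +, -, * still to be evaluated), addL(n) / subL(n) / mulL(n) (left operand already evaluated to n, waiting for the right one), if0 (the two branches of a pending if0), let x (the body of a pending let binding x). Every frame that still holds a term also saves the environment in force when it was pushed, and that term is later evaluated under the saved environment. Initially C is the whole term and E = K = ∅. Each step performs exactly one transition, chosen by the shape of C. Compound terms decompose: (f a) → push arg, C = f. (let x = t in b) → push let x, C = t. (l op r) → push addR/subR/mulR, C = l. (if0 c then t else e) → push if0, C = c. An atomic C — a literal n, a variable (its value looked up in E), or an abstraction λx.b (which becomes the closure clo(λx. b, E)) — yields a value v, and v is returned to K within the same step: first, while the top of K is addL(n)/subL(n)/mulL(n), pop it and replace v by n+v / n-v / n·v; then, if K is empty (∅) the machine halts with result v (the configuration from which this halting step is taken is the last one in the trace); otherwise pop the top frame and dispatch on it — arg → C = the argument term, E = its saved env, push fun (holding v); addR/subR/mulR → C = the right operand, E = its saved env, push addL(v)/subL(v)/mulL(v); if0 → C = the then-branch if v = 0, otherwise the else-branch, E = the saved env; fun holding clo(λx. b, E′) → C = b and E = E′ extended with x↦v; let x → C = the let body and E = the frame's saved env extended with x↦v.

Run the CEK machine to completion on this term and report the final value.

Answer: 7

Execution trace:
0. <C=((λx. ((λy. (if0 x then (5 * -2) else ((λu. 7) -3))) 3)) (((if0 7 then 3 else 4) + (-3 * 0)) - 6)), E=∅, K=∅>
1. <C=(λx. ((λy. (if0 x then (5 * -2) else ((λu. 7) -3))) 3)), E=∅, K=[arg]>
2. <C=(((if0 7 then 3 else 4) + (-3 * 0)) - 6), E=∅, K=[fun]>
3. <C=((if0 7 then 3 else 4) + (-3 * 0)), E=∅, K=[subR :: fun]>
4. <C=(if0 7 then 3 else 4), E=∅, K=[addR :: subR :: fun]>
5. <C=7, E=∅, K=[if0 :: addR :: subR :: fun]>
6. <C=4, E=∅, K=[addR :: subR :: fun]>
7. <C=(-3 * 0), E=∅, K=[addL(4) :: subR :: fun]>
8. <C=-3, E=∅, K=[mulR :: addL(4) :: subR :: fun]>
9. <C=0, E=∅, K=[mulL(-3) :: addL(4) :: subR :: fun]>
10. <C=6, E=∅, K=[subL(4) :: fun]>
11. <C=((λy. (if0 x then (5 * -2) else ((λu. 7) -3))) 3), E={x↦-2}, K=∅>
12. <C=(λy. (if0 x then (5 * -2) else ((λu. 7) -3))), E={x↦-2}, K=[arg]>
13. <C=3, E={x↦-2}, K=[fun]>
14. <C=(if0 x then (5 * -2) else ((λu. 7) -3)), E={y↦3, x↦-2}, K=∅>
15. <C=x, E={y↦3, x↦-2}, K=[if0]>
16. <C=((λu. 7) -3), E={y↦3, x↦-2}, K=∅>
17. <C=(λu. 7), E={y↦3, x↦-2}, K=[arg]>
18. <C=-3, E={y↦3, x↦-2}, K=[fun]>
19. <C=7, E={u↦-3, y↦3, x↦-2}, K=∅>
→ final value 7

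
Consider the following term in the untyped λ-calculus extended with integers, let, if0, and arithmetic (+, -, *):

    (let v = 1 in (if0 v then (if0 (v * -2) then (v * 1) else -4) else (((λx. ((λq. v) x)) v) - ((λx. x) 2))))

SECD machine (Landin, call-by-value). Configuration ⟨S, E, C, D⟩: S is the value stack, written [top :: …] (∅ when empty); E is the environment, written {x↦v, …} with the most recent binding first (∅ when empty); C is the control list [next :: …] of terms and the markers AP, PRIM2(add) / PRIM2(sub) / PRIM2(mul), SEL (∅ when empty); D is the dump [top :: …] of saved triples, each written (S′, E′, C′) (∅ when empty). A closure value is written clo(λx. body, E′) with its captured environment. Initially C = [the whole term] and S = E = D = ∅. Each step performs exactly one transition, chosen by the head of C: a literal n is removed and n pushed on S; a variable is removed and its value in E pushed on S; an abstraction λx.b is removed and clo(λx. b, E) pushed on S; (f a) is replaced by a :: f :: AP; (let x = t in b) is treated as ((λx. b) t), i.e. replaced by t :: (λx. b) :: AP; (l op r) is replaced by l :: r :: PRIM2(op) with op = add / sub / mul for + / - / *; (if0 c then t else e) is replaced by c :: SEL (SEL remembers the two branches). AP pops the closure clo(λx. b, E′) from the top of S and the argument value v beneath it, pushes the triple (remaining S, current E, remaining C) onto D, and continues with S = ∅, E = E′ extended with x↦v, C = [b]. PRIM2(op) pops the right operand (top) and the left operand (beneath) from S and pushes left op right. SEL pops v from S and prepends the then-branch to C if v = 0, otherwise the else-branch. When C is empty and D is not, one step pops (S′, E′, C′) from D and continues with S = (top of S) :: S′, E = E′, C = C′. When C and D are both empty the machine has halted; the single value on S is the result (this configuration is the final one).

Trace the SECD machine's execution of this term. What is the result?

t=0: ⟨S=∅; E=∅; C=[(let v = 1 in (if0 v then (if0 (v * -2) then (v * 1) else -4) else (((λx. ((λq. v) x)) v) - ((λx. x) 2))))]; D=∅⟩
t=1: ⟨S=∅; E=∅; C=[1 :: (λv. (if0 v then (if0 (v * -2) then (v * 1) else -4) else (((λx. ((λq. v) x)) v) - ((λx. x) 2)))) :: AP]; D=∅⟩
t=2: ⟨S=[1]; E=∅; C=[(λv. (if0 v then (if0 (v * -2) then (v * 1) else -4) else (((λx. ((λq. v) x)) v) - ((λx. x) 2)))) :: AP]; D=∅⟩
t=3: ⟨S=[clo(λv. (if0 v then (if0 (v * -2) then (v * 1) else -4) else (((λx. ((λq. v) x)) v) - ((λx. x) 2))), ∅) :: 1]; E=∅; C=[AP]; D=∅⟩
t=4: ⟨S=∅; E={v↦1}; C=[(if0 v then (if0 (v * -2) then (v * 1) else -4) else (((λx. ((λq. v) x)) v) - ((λx. x) 2)))]; D=[(∅, ∅, ∅)]⟩
t=5: ⟨S=∅; E={v↦1}; C=[v :: SEL]; D=[(∅, ∅, ∅)]⟩
t=6: ⟨S=[1]; E={v↦1}; C=[SEL]; D=[(∅, ∅, ∅)]⟩
t=7: ⟨S=∅; E={v↦1}; C=[(((λx. ((λq. v) x)) v) - ((λx. x) 2))]; D=[(∅, ∅, ∅)]⟩
t=8: ⟨S=∅; E={v↦1}; C=[((λx. ((λq. v) x)) v) :: ((λx. x) 2) :: PRIM2(sub)]; D=[(∅, ∅, ∅)]⟩
t=9: ⟨S=∅; E={v↦1}; C=[v :: (λx. ((λq. v) x)) :: AP :: ((λx. x) 2) :: PRIM2(sub)]; D=[(∅, ∅, ∅)]⟩
t=10: ⟨S=[1]; E={v↦1}; C=[(λx. ((λq. v) x)) :: AP :: ((λx. x) 2) :: PRIM2(sub)]; D=[(∅, ∅, ∅)]⟩
t=11: ⟨S=[clo(λx. ((λq. v) x), {v↦1}) :: 1]; E={v↦1}; C=[AP :: ((λx. x) 2) :: PRIM2(sub)]; D=[(∅, ∅, ∅)]⟩
t=12: ⟨S=∅; E={x↦1, v↦1}; C=[((λq. v) x)]; D=[(∅, {v↦1}, [((λx. x) 2) :: PRIM2(sub)]) :: (∅, ∅, ∅)]⟩
t=13: ⟨S=∅; E={x↦1, v↦1}; C=[x :: (λq. v) :: AP]; D=[(∅, {v↦1}, [((λx. x) 2) :: PRIM2(sub)]) :: (∅, ∅, ∅)]⟩
t=14: ⟨S=[1]; E={x↦1, v↦1}; C=[(λq. v) :: AP]; D=[(∅, {v↦1}, [((λx. x) 2) :: PRIM2(sub)]) :: (∅, ∅, ∅)]⟩
t=15: ⟨S=[clo(λq. v, {x↦1, v↦1}) :: 1]; E={x↦1, v↦1}; C=[AP]; D=[(∅, {v↦1}, [((λx. x) 2) :: PRIM2(sub)]) :: (∅, ∅, ∅)]⟩
t=16: ⟨S=∅; E={q↦1, x↦1, v↦1}; C=[v]; D=[(∅, {x↦1, v↦1}, ∅) :: (∅, {v↦1}, [((λx. x) 2) :: PRIM2(sub)]) :: (∅, ∅, ∅)]⟩
t=17: ⟨S=[1]; E={q↦1, x↦1, v↦1}; C=∅; D=[(∅, {x↦1, v↦1}, ∅) :: (∅, {v↦1}, [((λx. x) 2) :: PRIM2(sub)]) :: (∅, ∅, ∅)]⟩
t=18: ⟨S=[1]; E={x↦1, v↦1}; C=∅; D=[(∅, {v↦1}, [((λx. x) 2) :: PRIM2(sub)]) :: (∅, ∅, ∅)]⟩
t=19: ⟨S=[1]; E={v↦1}; C=[((λx. x) 2) :: PRIM2(sub)]; D=[(∅, ∅, ∅)]⟩
t=20: ⟨S=[1]; E={v↦1}; C=[2 :: (λx. x) :: AP :: PRIM2(sub)]; D=[(∅, ∅, ∅)]⟩
t=21: ⟨S=[2 :: 1]; E={v↦1}; C=[(λx. x) :: AP :: PRIM2(sub)]; D=[(∅, ∅, ∅)]⟩
t=22: ⟨S=[clo(λx. x, {v↦1}) :: 2 :: 1]; E={v↦1}; C=[AP :: PRIM2(sub)]; D=[(∅, ∅, ∅)]⟩
t=23: ⟨S=∅; E={x↦2, v↦1}; C=[x]; D=[([1], {v↦1}, [PRIM2(sub)]) :: (∅, ∅, ∅)]⟩
t=24: ⟨S=[2]; E={x↦2, v↦1}; C=∅; D=[([1], {v↦1}, [PRIM2(sub)]) :: (∅, ∅, ∅)]⟩
t=25: ⟨S=[2 :: 1]; E={v↦1}; C=[PRIM2(sub)]; D=[(∅, ∅, ∅)]⟩
t=26: ⟨S=[-1]; E={v↦1}; C=∅; D=[(∅, ∅, ∅)]⟩
t=27: ⟨S=[-1]; E=∅; C=∅; D=∅⟩
→ final value -1

Answer: -1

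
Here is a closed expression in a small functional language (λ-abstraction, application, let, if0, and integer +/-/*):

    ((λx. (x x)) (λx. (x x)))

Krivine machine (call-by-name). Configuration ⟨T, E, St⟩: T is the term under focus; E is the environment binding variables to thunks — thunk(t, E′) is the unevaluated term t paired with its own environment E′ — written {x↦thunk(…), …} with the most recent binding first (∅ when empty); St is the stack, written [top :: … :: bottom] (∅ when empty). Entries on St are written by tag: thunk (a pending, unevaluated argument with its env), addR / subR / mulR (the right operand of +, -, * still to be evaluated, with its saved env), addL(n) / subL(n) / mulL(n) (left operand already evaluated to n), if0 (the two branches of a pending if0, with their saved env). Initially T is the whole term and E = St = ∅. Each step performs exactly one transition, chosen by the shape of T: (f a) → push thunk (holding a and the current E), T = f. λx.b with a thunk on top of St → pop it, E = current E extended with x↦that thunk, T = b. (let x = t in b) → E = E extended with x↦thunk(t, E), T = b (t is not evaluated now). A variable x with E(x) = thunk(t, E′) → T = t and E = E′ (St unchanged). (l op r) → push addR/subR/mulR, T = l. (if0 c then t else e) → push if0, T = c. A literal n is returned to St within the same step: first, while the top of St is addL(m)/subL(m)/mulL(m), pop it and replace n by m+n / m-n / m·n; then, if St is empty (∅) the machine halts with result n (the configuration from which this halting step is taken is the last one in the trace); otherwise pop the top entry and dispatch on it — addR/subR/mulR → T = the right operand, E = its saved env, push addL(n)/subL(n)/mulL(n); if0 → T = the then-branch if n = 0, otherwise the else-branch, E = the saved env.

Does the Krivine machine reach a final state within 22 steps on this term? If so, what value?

0. ⟨T=((λx. (x x)) (λx. (x x))); E=∅; St=∅⟩
1. ⟨T=(λx. (x x)); E=∅; St=[thunk]⟩
2. ⟨T=(x x); E={x↦thunk((λx. (x x)), ∅)}; St=∅⟩
3. ⟨T=x; E={x↦thunk((λx. (x x)), ∅)}; St=[thunk]⟩
4. ⟨T=(λx. (x x)); E=∅; St=[thunk]⟩
5. ⟨T=(x x); E={x↦thunk(x, {x↦thunk((λx. (x x)), ∅)})}; St=∅⟩
6. ⟨T=x; E={x↦thunk(x, {x↦thunk((λx. (x x)), ∅)})}; St=[thunk]⟩
7. ⟨T=x; E={x↦thunk((λx. (x x)), ∅)}; St=[thunk]⟩
8. ⟨T=(λx. (x x)); E=∅; St=[thunk]⟩
9. ⟨T=(x x); E={x↦thunk(x, {x↦thunk(x, {x↦thunk((λx. (x x)), ∅)})})}; St=∅⟩
10. ⟨T=x; E={x↦thunk(x, {x↦thunk(x, {x↦thunk((λx. (x x)), ∅)})})}; St=[thunk]⟩
11. ⟨T=x; E={x↦thunk(x, {x↦thunk((λx. (x x)), ∅)})}; St=[thunk]⟩
12. ⟨T=x; E={x↦thunk((λx. (x x)), ∅)}; St=[thunk]⟩
13. ⟨T=(λx. (x x)); E=∅; St=[thunk]⟩
14. ⟨T=(x x); E={x↦thunk(x, {x↦thunk(x, {x↦thunk(x, {x↦thunk((λx. (x x)), ∅)})})})}; St=∅⟩
15. ⟨T=x; E={x↦thunk(x, {x↦thunk(x, {x↦thunk(x, {x↦thunk((λx. (x x)), ∅)})})})}; St=[thunk]⟩
16. ⟨T=x; E={x↦thunk(x, {x↦thunk(x, {x↦thunk((λx. (x x)), ∅)})})}; St=[thunk]⟩
17. ⟨T=x; E={x↦thunk(x, {x↦thunk((λx. (x x)), ∅)})}; St=[thunk]⟩
18. ⟨T=x; E={x↦thunk((λx. (x x)), ∅)}; St=[thunk]⟩
19. ⟨T=(λx. (x x)); E=∅; St=[thunk]⟩
20. ⟨T=(x x); E={x↦thunk(x, {x↦thunk(x, {x↦thunk(x, {x↦thunk(x, {x↦thunk((λx. (x x)), ∅)})})})})}; St=∅⟩
21. ⟨T=x; E={x↦thunk(x, {x↦thunk(x, {x↦thunk(x, {x↦thunk(x, {x↦thunk((λx. (x x)), ∅)})})})})}; St=[thunk]⟩
22. ⟨T=x; E={x↦thunk(x, {x↦thunk(x, {x↦thunk(x, {x↦thunk((λx. (x x)), ∅)})})})}; St=[thunk]⟩
→ 22 transitions taken and the configuration is still not final: no result within 22 steps

Answer: DIVERGES (no final state within 22 steps)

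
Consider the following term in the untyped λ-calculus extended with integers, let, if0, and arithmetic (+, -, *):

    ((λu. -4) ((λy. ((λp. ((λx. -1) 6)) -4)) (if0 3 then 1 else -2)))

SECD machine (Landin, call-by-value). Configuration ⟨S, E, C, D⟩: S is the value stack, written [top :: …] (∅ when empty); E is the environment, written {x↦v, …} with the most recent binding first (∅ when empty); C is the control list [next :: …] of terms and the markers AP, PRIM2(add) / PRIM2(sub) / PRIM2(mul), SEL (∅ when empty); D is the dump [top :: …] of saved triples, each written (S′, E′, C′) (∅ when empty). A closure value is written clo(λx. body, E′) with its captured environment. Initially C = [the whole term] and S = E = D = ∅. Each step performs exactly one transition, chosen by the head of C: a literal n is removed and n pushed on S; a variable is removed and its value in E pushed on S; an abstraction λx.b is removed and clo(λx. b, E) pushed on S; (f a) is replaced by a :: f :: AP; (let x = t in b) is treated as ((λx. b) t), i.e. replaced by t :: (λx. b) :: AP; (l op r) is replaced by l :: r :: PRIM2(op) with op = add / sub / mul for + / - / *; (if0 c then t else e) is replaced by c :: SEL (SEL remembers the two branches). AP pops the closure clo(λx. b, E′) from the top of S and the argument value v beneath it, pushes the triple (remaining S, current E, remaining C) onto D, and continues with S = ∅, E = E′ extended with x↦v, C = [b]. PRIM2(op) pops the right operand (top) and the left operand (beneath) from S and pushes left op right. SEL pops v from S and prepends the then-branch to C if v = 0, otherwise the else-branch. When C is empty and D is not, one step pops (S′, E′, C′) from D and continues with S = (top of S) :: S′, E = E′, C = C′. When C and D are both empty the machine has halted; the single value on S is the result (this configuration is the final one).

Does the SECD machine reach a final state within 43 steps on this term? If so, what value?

Answer: -4

Derivation:
[0] <S=∅, E=∅, C=[((λu. -4) ((λy. ((λp. ((λx. -1) 6)) -4)) (if0 3 then 1 else -2)))], D=∅>
[1] <S=∅, E=∅, C=[((λy. ((λp. ((λx. -1) 6)) -4)) (if0 3 then 1 else -2)) :: (λu. -4) :: AP], D=∅>
[2] <S=∅, E=∅, C=[(if0 3 then 1 else -2) :: (λy. ((λp. ((λx. -1) 6)) -4)) :: AP :: (λu. -4) :: AP], D=∅>
[3] <S=∅, E=∅, C=[3 :: SEL :: (λy. ((λp. ((λx. -1) 6)) -4)) :: AP :: (λu. -4) :: AP], D=∅>
[4] <S=[3], E=∅, C=[SEL :: (λy. ((λp. ((λx. -1) 6)) -4)) :: AP :: (λu. -4) :: AP], D=∅>
[5] <S=∅, E=∅, C=[-2 :: (λy. ((λp. ((λx. -1) 6)) -4)) :: AP :: (λu. -4) :: AP], D=∅>
[6] <S=[-2], E=∅, C=[(λy. ((λp. ((λx. -1) 6)) -4)) :: AP :: (λu. -4) :: AP], D=∅>
[7] <S=[clo(λy. ((λp. ((λx. -1) 6)) -4), ∅) :: -2], E=∅, C=[AP :: (λu. -4) :: AP], D=∅>
[8] <S=∅, E={y↦-2}, C=[((λp. ((λx. -1) 6)) -4)], D=[(∅, ∅, [(λu. -4) :: AP])]>
[9] <S=∅, E={y↦-2}, C=[-4 :: (λp. ((λx. -1) 6)) :: AP], D=[(∅, ∅, [(λu. -4) :: AP])]>
[10] <S=[-4], E={y↦-2}, C=[(λp. ((λx. -1) 6)) :: AP], D=[(∅, ∅, [(λu. -4) :: AP])]>
[11] <S=[clo(λp. ((λx. -1) 6), {y↦-2}) :: -4], E={y↦-2}, C=[AP], D=[(∅, ∅, [(λu. -4) :: AP])]>
[12] <S=∅, E={p↦-4, y↦-2}, C=[((λx. -1) 6)], D=[(∅, {y↦-2}, ∅) :: (∅, ∅, [(λu. -4) :: AP])]>
[13] <S=∅, E={p↦-4, y↦-2}, C=[6 :: (λx. -1) :: AP], D=[(∅, {y↦-2}, ∅) :: (∅, ∅, [(λu. -4) :: AP])]>
[14] <S=[6], E={p↦-4, y↦-2}, C=[(λx. -1) :: AP], D=[(∅, {y↦-2}, ∅) :: (∅, ∅, [(λu. -4) :: AP])]>
[15] <S=[clo(λx. -1, {p↦-4, y↦-2}) :: 6], E={p↦-4, y↦-2}, C=[AP], D=[(∅, {y↦-2}, ∅) :: (∅, ∅, [(λu. -4) :: AP])]>
[16] <S=∅, E={x↦6, p↦-4, y↦-2}, C=[-1], D=[(∅, {p↦-4, y↦-2}, ∅) :: (∅, {y↦-2}, ∅) :: (∅, ∅, [(λu. -4) :: AP])]>
[17] <S=[-1], E={x↦6, p↦-4, y↦-2}, C=∅, D=[(∅, {p↦-4, y↦-2}, ∅) :: (∅, {y↦-2}, ∅) :: (∅, ∅, [(λu. -4) :: AP])]>
[18] <S=[-1], E={p↦-4, y↦-2}, C=∅, D=[(∅, {y↦-2}, ∅) :: (∅, ∅, [(λu. -4) :: AP])]>
[19] <S=[-1], E={y↦-2}, C=∅, D=[(∅, ∅, [(λu. -4) :: AP])]>
[20] <S=[-1], E=∅, C=[(λu. -4) :: AP], D=∅>
[21] <S=[clo(λu. -4, ∅) :: -1], E=∅, C=[AP], D=∅>
[22] <S=∅, E={u↦-1}, C=[-4], D=[(∅, ∅, ∅)]>
[23] <S=[-4], E={u↦-1}, C=∅, D=[(∅, ∅, ∅)]>
[24] <S=[-4], E=∅, C=∅, D=∅>
→ final value -4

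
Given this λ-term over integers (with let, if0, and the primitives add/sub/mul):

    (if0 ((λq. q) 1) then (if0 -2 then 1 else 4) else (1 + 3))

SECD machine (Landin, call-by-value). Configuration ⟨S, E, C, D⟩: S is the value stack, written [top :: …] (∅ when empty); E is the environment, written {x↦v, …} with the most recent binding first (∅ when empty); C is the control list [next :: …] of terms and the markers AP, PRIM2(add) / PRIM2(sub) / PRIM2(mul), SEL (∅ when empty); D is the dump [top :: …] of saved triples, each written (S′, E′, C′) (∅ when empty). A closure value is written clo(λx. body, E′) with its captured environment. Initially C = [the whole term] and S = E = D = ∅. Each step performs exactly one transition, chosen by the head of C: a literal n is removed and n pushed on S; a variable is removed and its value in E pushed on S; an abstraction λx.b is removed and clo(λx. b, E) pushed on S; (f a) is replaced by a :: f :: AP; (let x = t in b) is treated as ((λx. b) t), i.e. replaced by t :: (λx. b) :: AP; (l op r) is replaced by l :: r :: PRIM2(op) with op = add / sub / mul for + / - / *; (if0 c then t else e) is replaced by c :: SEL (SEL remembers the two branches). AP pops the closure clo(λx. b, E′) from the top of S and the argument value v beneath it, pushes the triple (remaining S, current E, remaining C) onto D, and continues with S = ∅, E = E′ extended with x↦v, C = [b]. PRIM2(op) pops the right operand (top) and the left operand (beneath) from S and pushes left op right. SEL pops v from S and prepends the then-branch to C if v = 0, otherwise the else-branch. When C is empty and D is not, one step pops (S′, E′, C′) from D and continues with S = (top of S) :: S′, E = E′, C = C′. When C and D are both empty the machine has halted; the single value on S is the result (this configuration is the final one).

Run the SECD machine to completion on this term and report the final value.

[0] [S=∅ | E=∅ | C=[(if0 ((λq. q) 1) then (if0 -2 then 1 else 4) else (1 + 3))] | D=∅]
[1] [S=∅ | E=∅ | C=[((λq. q) 1) :: SEL] | D=∅]
[2] [S=∅ | E=∅ | C=[1 :: (λq. q) :: AP :: SEL] | D=∅]
[3] [S=[1] | E=∅ | C=[(λq. q) :: AP :: SEL] | D=∅]
[4] [S=[clo(λq. q, ∅) :: 1] | E=∅ | C=[AP :: SEL] | D=∅]
[5] [S=∅ | E={q↦1} | C=[q] | D=[(∅, ∅, [SEL])]]
[6] [S=[1] | E={q↦1} | C=∅ | D=[(∅, ∅, [SEL])]]
[7] [S=[1] | E=∅ | C=[SEL] | D=∅]
[8] [S=∅ | E=∅ | C=[(1 + 3)] | D=∅]
[9] [S=∅ | E=∅ | C=[1 :: 3 :: PRIM2(add)] | D=∅]
[10] [S=[1] | E=∅ | C=[3 :: PRIM2(add)] | D=∅]
[11] [S=[3 :: 1] | E=∅ | C=[PRIM2(add)] | D=∅]
[12] [S=[4] | E=∅ | C=∅ | D=∅]
→ final value 4

Answer: 4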